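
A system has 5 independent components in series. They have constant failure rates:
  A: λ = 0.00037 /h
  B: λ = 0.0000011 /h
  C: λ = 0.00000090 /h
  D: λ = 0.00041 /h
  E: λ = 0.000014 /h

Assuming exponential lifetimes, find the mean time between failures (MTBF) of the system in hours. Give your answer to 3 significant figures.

1260

Series of exponential components: λ_sys = Σ λ_i
λ_sys = 0.00037 + 0.0000011 + 0.00000090 + 0.00041 + 0.000014 = 7.9600e-04 /h
MTBF = 1 / λ_sys = 1260 h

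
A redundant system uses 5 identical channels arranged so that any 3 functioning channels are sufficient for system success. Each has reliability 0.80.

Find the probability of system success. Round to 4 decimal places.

R = Σ_{i=3}^{5} C(5,i) p^i (1−p)^{5−i} with p = 0.80
C(5,3)·0.80^3·0.20^2 = 0.204800
C(5,4)·0.80^4·0.20^1 = 0.409600
C(5,5)·0.80^5·0.20^0 = 0.327680
Sum = 0.9421

0.9421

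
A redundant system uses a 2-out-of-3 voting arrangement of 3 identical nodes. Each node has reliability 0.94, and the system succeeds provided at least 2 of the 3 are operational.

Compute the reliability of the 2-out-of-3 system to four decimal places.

R = Σ_{i=2}^{3} C(3,i) p^i (1−p)^{3−i} with p = 0.94
C(3,2)·0.94^2·0.06^1 = 0.159048
C(3,3)·0.94^3·0.06^0 = 0.830584
Sum = 0.9896

0.9896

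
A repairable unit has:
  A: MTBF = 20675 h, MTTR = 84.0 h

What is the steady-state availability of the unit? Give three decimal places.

0.996

A(A) = MTBF/(MTBF+MTTR) = 20675/(20675+84.0) = 0.996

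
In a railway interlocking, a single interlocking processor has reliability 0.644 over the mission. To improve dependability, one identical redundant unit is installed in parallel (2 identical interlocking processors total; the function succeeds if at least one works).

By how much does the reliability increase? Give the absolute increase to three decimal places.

R_before = 0.644
R_after = 1 − (1 − 0.644)^2 = 0.873
ΔR = 0.873 − 0.644 = 0.229

0.229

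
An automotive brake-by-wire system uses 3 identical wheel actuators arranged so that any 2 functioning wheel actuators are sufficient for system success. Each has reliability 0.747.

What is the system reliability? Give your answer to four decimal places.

R = Σ_{i=2}^{3} C(3,i) p^i (1−p)^{3−i} with p = 0.747
C(3,2)·0.747^2·0.253^1 = 0.423529
C(3,3)·0.747^3·0.253^0 = 0.416833
Sum = 0.8404

0.8404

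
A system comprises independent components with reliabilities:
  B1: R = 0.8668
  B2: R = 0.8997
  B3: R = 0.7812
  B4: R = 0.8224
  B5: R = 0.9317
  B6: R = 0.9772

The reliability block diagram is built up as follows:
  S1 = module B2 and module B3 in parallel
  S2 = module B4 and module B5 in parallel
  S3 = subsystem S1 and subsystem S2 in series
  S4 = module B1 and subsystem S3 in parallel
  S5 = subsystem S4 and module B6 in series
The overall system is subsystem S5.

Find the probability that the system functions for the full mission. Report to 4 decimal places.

0.9728

Parallel (B2 and B3): 1 − (1 − 0.899700)(1 − 0.781200) = 0.978054
Parallel (B4 and B5): 1 − (1 − 0.822400)(1 − 0.931700) = 0.987870
Series ([0.978054] and [0.987870]): 0.978054 × 0.987870 = 0.966190
Parallel (B1 and [0.966190]): 1 − (1 − 0.866800)(1 − 0.966190) = 0.995497
Series ([0.995497] and B6): 0.995497 × 0.977200 = 0.9728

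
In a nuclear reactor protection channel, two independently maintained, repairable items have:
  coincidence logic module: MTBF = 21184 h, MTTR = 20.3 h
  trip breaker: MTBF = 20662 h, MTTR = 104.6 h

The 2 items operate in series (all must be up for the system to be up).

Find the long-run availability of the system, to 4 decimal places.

A(coincidence logic module) = MTBF/(MTBF+MTTR) = 21184/(21184+20.3) = 0.999043
A(trip breaker) = MTBF/(MTBF+MTTR) = 20662/(20662+104.6) = 0.994963
Series availability: 0.999043 × 0.994963 = 0.9940

0.9940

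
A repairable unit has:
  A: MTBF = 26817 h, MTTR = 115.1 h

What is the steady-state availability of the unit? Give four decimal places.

A(A) = MTBF/(MTBF+MTTR) = 26817/(26817+115.1) = 0.9957

0.9957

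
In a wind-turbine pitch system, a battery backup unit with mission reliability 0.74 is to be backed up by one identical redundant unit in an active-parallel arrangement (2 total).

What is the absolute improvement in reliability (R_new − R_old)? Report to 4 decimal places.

R_before = 0.74
R_after = 1 − (1 − 0.74)^2 = 0.9324
ΔR = 0.9324 − 0.74 = 0.1924

0.1924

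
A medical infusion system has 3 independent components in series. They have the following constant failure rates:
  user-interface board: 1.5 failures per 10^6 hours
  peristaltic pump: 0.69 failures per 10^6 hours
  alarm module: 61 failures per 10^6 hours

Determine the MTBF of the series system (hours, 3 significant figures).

15800

Series of exponential components: λ_sys = Σ λ_i
λ_sys = 0.0000015 + 0.00000069 + 0.000061 = 6.3190e-05 /h
MTBF = 1 / λ_sys = 15800 h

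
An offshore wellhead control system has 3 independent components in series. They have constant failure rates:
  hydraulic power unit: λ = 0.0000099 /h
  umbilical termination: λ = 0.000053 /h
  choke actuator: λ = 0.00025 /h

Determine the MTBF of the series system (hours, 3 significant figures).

3200

Series of exponential components: λ_sys = Σ λ_i
λ_sys = 0.0000099 + 0.000053 + 0.00025 = 3.1290e-04 /h
MTBF = 1 / λ_sys = 3200 h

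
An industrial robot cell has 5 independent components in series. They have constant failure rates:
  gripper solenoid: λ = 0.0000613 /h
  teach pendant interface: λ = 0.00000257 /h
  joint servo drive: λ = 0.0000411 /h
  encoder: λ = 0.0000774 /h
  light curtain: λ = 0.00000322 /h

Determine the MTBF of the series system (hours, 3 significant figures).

Series of exponential components: λ_sys = Σ λ_i
λ_sys = 0.0000613 + 0.00000257 + 0.0000411 + 0.0000774 + 0.00000322 = 1.8559e-04 /h
MTBF = 1 / λ_sys = 5390 h

5390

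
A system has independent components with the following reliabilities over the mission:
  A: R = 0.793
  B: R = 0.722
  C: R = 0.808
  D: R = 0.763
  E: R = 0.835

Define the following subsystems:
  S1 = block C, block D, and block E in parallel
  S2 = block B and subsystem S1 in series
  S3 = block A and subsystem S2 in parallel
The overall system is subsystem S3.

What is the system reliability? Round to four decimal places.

Parallel (C, D, and E): 1 − (1 − 0.808000)(1 − 0.763000)(1 − 0.835000) = 0.992492
Series (B and [0.992492]): 0.722000 × 0.992492 = 0.716579
Parallel (A and [0.716579]): 1 − (1 − 0.793000)(1 − 0.716579) = 0.9413

0.9413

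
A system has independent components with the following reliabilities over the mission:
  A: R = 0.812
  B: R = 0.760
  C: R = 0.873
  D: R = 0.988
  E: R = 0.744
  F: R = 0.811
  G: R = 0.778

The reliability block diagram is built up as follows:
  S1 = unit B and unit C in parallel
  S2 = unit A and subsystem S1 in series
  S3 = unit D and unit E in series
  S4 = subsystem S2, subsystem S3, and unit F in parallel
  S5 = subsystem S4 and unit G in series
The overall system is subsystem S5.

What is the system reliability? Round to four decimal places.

Parallel (B and C): 1 − (1 − 0.760000)(1 − 0.873000) = 0.969520
Series (A and [0.969520]): 0.812000 × 0.969520 = 0.787250
Series (D and E): 0.988000 × 0.744000 = 0.735072
Parallel ([0.787250], [0.735072], and F): 1 − (1 − 0.787250)(1 − 0.735072)(1 − 0.811000) = 0.989347
Series ([0.989347] and G): 0.989347 × 0.778000 = 0.7697

0.7697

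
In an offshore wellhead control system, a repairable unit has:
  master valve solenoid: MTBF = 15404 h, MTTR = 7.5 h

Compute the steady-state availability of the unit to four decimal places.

A(master valve solenoid) = MTBF/(MTBF+MTTR) = 15404/(15404+7.5) = 0.9995

0.9995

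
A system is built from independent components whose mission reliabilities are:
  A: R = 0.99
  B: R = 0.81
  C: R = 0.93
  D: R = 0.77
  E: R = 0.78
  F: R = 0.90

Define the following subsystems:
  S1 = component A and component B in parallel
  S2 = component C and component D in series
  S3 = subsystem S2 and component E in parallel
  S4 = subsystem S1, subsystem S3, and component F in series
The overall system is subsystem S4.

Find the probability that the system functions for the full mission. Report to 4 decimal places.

0.8422

Parallel (A and B): 1 − (1 − 0.990000)(1 − 0.810000) = 0.998100
Series (C and D): 0.930000 × 0.770000 = 0.716100
Parallel ([0.716100] and E): 1 − (1 − 0.716100)(1 − 0.780000) = 0.937542
Series ([0.998100], [0.937542], and F): 0.998100 × 0.937542 × 0.900000 = 0.8422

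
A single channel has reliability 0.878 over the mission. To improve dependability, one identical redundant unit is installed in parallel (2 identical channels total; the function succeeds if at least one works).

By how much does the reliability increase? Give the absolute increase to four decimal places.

0.1071

R_before = 0.878
R_after = 1 − (1 − 0.878)^2 = 0.9851
ΔR = 0.9851 − 0.878 = 0.1071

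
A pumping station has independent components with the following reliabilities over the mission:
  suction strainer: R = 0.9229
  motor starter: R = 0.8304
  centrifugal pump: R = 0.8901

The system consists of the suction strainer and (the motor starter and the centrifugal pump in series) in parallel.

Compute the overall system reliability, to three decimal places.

Series (motor starter and centrifugal pump): 0.83040 × 0.89010 = 0.73914
Parallel (suction strainer and [0.73914]): 1 − (1 − 0.92290)(1 − 0.73914) = 0.980

0.980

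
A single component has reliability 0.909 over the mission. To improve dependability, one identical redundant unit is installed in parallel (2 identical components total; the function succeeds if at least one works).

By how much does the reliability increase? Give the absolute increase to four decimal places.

0.0827

R_before = 0.909
R_after = 1 − (1 − 0.909)^2 = 0.9917
ΔR = 0.9917 − 0.909 = 0.0827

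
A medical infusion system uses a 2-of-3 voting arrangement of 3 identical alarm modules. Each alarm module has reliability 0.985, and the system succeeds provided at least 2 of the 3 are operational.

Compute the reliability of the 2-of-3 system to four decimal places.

0.9993

R = Σ_{i=2}^{3} C(3,i) p^i (1−p)^{3−i} with p = 0.985
C(3,2)·0.985^2·0.015^1 = 0.043660
C(3,3)·0.985^3·0.015^0 = 0.955672
Sum = 0.9993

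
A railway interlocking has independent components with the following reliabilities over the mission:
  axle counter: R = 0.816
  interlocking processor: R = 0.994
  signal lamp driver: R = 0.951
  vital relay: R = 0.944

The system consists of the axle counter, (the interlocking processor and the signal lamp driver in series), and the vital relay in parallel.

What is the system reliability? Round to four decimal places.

0.9994

Series (interlocking processor and signal lamp driver): 0.994000 × 0.951000 = 0.945294
Parallel (axle counter, [0.945294], and vital relay): 1 − (1 − 0.816000)(1 − 0.945294)(1 − 0.944000) = 0.9994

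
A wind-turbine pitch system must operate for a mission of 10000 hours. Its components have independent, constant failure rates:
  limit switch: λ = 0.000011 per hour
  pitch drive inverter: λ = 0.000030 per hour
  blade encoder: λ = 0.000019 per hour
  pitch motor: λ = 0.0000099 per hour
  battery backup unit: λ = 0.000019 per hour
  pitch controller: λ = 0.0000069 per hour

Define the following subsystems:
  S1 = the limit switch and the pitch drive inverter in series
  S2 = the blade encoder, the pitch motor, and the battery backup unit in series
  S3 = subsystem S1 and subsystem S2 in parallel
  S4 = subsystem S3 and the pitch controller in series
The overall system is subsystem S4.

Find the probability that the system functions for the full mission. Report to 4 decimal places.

0.8138

R(limit switch) = exp(−0.000011 × 10000) = 0.895834
R(pitch drive inverter) = exp(−0.000030 × 10000) = 0.740818
R(blade encoder) = exp(−0.000019 × 10000) = 0.826959
R(pitch motor) = exp(−0.0000099 × 10000) = 0.905743
R(battery backup unit) = exp(−0.000019 × 10000) = 0.826959
R(pitch controller) = exp(−0.0000069 × 10000) = 0.933327
Series (limit switch and pitch drive inverter): 0.895834 × 0.740818 = 0.663650
Series (blade encoder, pitch motor, and battery backup unit): 0.826959 × 0.905743 × 0.826959 = 0.619402
Parallel ([0.663650] and [0.619402]): 1 − (1 − 0.663650)(1 − 0.619402) = 0.871986
Series ([0.871986] and pitch controller): 0.871986 × 0.933327 = 0.8138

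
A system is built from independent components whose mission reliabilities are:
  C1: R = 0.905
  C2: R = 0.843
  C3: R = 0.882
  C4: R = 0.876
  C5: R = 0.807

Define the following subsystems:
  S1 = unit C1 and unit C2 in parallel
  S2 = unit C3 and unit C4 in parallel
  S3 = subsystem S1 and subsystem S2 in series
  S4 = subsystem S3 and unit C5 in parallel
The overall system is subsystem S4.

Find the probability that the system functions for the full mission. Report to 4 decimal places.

Parallel (C1 and C2): 1 − (1 − 0.905000)(1 − 0.843000) = 0.985085
Parallel (C3 and C4): 1 − (1 − 0.882000)(1 − 0.876000) = 0.985368
Series ([0.985085] and [0.985368]): 0.985085 × 0.985368 = 0.970671
Parallel ([0.970671] and C5): 1 − (1 − 0.970671)(1 − 0.807000) = 0.9943

0.9943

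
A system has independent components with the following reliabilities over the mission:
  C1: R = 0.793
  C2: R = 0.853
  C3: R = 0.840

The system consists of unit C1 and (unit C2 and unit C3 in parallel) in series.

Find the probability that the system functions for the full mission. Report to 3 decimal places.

0.774

Parallel (C2 and C3): 1 − (1 − 0.85300)(1 − 0.84000) = 0.97648
Series (C1 and [0.97648]): 0.79300 × 0.97648 = 0.774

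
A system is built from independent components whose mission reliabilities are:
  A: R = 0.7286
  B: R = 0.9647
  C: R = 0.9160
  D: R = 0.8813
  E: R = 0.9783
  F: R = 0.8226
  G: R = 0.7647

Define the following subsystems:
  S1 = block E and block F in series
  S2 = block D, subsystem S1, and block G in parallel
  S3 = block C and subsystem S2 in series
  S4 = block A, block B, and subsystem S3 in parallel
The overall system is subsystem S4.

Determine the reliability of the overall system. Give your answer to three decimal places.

Series (E and F): 0.97830 × 0.82260 = 0.80475
Parallel (D, [0.80475], and G): 1 − (1 − 0.88130)(1 − 0.80475)(1 − 0.76470) = 0.99455
Series (C and [0.99455]): 0.91600 × 0.99455 = 0.91101
Parallel (A, B, and [0.91101]): 1 − (1 − 0.72860)(1 − 0.96470)(1 − 0.91101) = 0.999

0.999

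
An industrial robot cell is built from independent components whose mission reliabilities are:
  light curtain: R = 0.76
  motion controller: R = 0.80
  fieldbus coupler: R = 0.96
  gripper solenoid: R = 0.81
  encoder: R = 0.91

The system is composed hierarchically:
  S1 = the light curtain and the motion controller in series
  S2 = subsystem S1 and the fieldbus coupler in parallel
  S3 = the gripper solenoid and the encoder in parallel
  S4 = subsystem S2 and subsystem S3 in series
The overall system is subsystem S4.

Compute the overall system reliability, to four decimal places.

0.9675

Series (light curtain and motion controller): 0.760000 × 0.800000 = 0.608000
Parallel ([0.608000] and fieldbus coupler): 1 − (1 − 0.608000)(1 − 0.960000) = 0.984320
Parallel (gripper solenoid and encoder): 1 − (1 − 0.810000)(1 − 0.910000) = 0.982900
Series ([0.984320] and [0.982900]): 0.984320 × 0.982900 = 0.9675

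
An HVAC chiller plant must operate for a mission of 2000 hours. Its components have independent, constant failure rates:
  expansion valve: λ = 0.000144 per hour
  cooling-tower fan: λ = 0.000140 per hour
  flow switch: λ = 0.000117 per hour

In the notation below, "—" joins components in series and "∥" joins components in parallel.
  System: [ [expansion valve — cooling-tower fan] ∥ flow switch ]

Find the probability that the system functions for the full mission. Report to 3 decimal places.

0.910

R(expansion valve) = exp(−0.000144 × 2000) = 0.74976
R(cooling-tower fan) = exp(−0.000140 × 2000) = 0.75578
R(flow switch) = exp(−0.000117 × 2000) = 0.79136
Series (expansion valve and cooling-tower fan): 0.74976 × 0.75578 = 0.56665
Parallel ([0.56665] and flow switch): 1 − (1 − 0.56665)(1 − 0.79136) = 0.910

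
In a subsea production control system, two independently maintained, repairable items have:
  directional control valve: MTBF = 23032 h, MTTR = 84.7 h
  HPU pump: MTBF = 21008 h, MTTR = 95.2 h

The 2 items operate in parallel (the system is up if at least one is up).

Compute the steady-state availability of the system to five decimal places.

A(directional control valve) = MTBF/(MTBF+MTTR) = 23032/(23032+84.7) = 0.996336
A(HPU pump) = MTBF/(MTBF+MTTR) = 21008/(21008+95.2) = 0.995489
Parallel availability: 1 − (1 − 0.996336)(1 − 0.995489) = 0.99998

0.99998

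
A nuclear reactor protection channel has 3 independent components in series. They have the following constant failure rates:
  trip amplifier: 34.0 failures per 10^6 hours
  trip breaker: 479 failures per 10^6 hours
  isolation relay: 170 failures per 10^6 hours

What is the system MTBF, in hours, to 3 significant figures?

Series of exponential components: λ_sys = Σ λ_i
λ_sys = 0.0000340 + 0.000479 + 0.000170 = 6.8300e-04 /h
MTBF = 1 / λ_sys = 1460 h

1460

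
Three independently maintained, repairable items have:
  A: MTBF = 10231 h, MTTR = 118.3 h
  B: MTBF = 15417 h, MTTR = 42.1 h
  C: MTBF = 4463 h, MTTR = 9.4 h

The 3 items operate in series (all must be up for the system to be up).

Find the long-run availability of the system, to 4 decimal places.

A(A) = MTBF/(MTBF+MTTR) = 10231/(10231+118.3) = 0.988569
A(B) = MTBF/(MTBF+MTTR) = 15417/(15417+42.1) = 0.997277
A(C) = MTBF/(MTBF+MTTR) = 4463/(4463+9.4) = 0.997898
Series availability: 0.988569 × 0.997277 × 0.997898 = 0.9838

0.9838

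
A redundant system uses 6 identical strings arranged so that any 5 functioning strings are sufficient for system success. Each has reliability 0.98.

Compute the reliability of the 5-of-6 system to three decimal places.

0.994

R = Σ_{i=5}^{6} C(6,i) p^i (1−p)^{6−i} with p = 0.98
C(6,5)·0.98^5·0.02^1 = 0.10847
C(6,6)·0.98^6·0.02^0 = 0.88584
Sum = 0.994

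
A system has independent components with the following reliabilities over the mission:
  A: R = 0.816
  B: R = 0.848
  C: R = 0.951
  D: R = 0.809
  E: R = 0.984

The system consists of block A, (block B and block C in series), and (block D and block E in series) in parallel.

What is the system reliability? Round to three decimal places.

0.993

Series (B and C): 0.84800 × 0.95100 = 0.80645
Series (D and E): 0.80900 × 0.98400 = 0.79606
Parallel (A, [0.80645], and [0.79606]): 1 − (1 − 0.81600)(1 − 0.80645)(1 − 0.79606) = 0.993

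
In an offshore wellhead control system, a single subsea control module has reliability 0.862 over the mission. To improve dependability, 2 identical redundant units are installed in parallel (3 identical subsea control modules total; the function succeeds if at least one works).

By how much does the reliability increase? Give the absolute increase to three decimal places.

0.135

R_before = 0.862
R_after = 1 − (1 − 0.862)^3 = 0.997
ΔR = 0.997 − 0.862 = 0.135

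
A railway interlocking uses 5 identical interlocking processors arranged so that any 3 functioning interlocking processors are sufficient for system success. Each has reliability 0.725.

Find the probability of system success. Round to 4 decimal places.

0.8684

R = Σ_{i=3}^{5} C(5,i) p^i (1−p)^{5−i} with p = 0.725
C(5,3)·0.725^3·0.275^2 = 0.288190
C(5,4)·0.725^4·0.275^1 = 0.379887
C(5,5)·0.725^5·0.275^0 = 0.200304
Sum = 0.8684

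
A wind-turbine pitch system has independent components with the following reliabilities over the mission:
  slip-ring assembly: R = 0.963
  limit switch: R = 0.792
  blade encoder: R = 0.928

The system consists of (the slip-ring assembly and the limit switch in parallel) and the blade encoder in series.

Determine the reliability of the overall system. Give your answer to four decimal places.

0.9209

Parallel (slip-ring assembly and limit switch): 1 − (1 − 0.963000)(1 − 0.792000) = 0.992304
Series ([0.992304] and blade encoder): 0.992304 × 0.928000 = 0.9209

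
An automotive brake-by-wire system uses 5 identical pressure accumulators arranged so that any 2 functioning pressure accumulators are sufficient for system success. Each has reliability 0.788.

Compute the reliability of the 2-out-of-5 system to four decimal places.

0.9916

R = Σ_{i=2}^{5} C(5,i) p^i (1−p)^{5−i} with p = 0.788
C(5,2)·0.788^2·0.212^3 = 0.059164
C(5,3)·0.788^3·0.212^2 = 0.219913
C(5,4)·0.788^4·0.212^1 = 0.408706
C(5,5)·0.788^5·0.212^0 = 0.303830
Sum = 0.9916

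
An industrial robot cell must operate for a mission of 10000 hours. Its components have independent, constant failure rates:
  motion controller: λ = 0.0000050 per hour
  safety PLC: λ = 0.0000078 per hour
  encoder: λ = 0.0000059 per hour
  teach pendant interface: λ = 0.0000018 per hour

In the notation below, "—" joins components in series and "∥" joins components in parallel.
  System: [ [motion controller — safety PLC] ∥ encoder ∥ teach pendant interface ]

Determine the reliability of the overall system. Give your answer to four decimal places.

0.9999

R(motion controller) = exp(−0.0000050 × 10000) = 0.951229
R(safety PLC) = exp(−0.0000078 × 10000) = 0.924964
R(encoder) = exp(−0.0000059 × 10000) = 0.942707
R(teach pendant interface) = exp(−0.0000018 × 10000) = 0.982161
Series (motion controller and safety PLC): 0.951229 × 0.924964 = 0.879853
Parallel ([0.879853], encoder, and teach pendant interface): 1 − (1 − 0.879853)(1 − 0.942707)(1 − 0.982161) = 0.9999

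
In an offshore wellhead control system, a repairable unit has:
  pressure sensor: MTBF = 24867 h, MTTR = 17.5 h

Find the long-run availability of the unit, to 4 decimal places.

0.9993

A(pressure sensor) = MTBF/(MTBF+MTTR) = 24867/(24867+17.5) = 0.9993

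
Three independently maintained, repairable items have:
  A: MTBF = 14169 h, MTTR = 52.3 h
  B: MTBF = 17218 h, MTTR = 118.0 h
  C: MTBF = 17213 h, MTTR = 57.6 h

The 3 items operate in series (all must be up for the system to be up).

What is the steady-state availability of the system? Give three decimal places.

A(A) = MTBF/(MTBF+MTTR) = 14169/(14169+52.3) = 0.996322
A(B) = MTBF/(MTBF+MTTR) = 17218/(17218+118.0) = 0.993193
A(C) = MTBF/(MTBF+MTTR) = 17213/(17213+57.6) = 0.996665
Series availability: 0.996322 × 0.993193 × 0.996665 = 0.986

0.986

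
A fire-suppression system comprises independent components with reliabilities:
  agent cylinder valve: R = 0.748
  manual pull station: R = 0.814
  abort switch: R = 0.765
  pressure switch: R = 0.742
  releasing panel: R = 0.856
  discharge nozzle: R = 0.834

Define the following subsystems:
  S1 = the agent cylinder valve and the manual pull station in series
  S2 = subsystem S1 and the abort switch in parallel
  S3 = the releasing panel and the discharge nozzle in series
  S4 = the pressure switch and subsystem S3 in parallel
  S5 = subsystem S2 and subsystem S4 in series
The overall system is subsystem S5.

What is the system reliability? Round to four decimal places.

Series (agent cylinder valve and manual pull station): 0.748000 × 0.814000 = 0.608872
Parallel ([0.608872] and abort switch): 1 − (1 − 0.608872)(1 − 0.765000) = 0.908085
Series (releasing panel and discharge nozzle): 0.856000 × 0.834000 = 0.713904
Parallel (pressure switch and [0.713904]): 1 − (1 − 0.742000)(1 − 0.713904) = 0.926187
Series ([0.908085] and [0.926187]): 0.908085 × 0.926187 = 0.8411

0.8411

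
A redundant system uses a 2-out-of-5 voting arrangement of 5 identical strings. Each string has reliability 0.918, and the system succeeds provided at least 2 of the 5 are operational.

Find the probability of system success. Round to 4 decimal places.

R = Σ_{i=2}^{5} C(5,i) p^i (1−p)^{5−i} with p = 0.918
C(5,2)·0.918^2·0.082^3 = 0.004647
C(5,3)·0.918^3·0.082^2 = 0.052018
C(5,4)·0.918^4·0.082^1 = 0.291175
C(5,5)·0.918^5·0.082^0 = 0.651949
Sum = 0.9998

0.9998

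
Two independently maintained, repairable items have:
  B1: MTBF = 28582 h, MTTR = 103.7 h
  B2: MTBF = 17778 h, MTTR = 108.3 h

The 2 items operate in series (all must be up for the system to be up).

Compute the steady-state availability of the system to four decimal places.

A(B1) = MTBF/(MTBF+MTTR) = 28582/(28582+103.7) = 0.996385
A(B2) = MTBF/(MTBF+MTTR) = 17778/(17778+108.3) = 0.993945
Series availability: 0.996385 × 0.993945 = 0.9904

0.9904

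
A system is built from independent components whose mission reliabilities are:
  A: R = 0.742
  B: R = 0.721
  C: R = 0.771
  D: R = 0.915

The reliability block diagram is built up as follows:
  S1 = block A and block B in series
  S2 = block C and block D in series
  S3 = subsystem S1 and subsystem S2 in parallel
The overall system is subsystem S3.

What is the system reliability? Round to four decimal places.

0.8630

Series (A and B): 0.742000 × 0.721000 = 0.534982
Series (C and D): 0.771000 × 0.915000 = 0.705465
Parallel ([0.534982] and [0.705465]): 1 − (1 − 0.534982)(1 − 0.705465) = 0.8630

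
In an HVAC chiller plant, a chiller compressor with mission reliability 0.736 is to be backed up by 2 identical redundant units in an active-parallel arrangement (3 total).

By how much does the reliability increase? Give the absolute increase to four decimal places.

R_before = 0.736
R_after = 1 − (1 − 0.736)^3 = 0.9816
ΔR = 0.9816 − 0.736 = 0.2456

0.2456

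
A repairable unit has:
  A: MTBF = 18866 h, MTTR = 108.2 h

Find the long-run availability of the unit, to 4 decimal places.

A(A) = MTBF/(MTBF+MTTR) = 18866/(18866+108.2) = 0.9943

0.9943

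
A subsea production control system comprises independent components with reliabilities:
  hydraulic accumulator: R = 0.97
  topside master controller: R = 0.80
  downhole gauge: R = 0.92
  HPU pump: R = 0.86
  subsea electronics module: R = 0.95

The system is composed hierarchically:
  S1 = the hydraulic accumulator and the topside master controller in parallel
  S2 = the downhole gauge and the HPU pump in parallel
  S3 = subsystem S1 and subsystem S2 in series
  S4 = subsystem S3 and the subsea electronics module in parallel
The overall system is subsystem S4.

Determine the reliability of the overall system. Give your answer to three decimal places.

Parallel (hydraulic accumulator and topside master controller): 1 − (1 − 0.97000)(1 − 0.80000) = 0.99400
Parallel (downhole gauge and HPU pump): 1 − (1 − 0.92000)(1 − 0.86000) = 0.98880
Series ([0.99400] and [0.98880]): 0.99400 × 0.98880 = 0.98287
Parallel ([0.98287] and subsea electronics module): 1 − (1 − 0.98287)(1 − 0.95000) = 0.999

0.999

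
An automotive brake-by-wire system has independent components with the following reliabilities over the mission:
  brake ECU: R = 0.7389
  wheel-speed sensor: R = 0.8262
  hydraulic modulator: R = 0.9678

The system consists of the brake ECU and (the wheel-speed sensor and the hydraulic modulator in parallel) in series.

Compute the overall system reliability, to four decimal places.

0.7348

Parallel (wheel-speed sensor and hydraulic modulator): 1 − (1 − 0.826200)(1 − 0.967800) = 0.994404
Series (brake ECU and [0.994404]): 0.738900 × 0.994404 = 0.7348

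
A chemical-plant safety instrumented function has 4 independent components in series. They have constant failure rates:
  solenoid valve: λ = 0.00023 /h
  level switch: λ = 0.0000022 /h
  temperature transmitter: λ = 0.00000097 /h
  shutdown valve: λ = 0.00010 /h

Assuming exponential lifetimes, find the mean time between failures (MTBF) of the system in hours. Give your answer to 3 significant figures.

Series of exponential components: λ_sys = Σ λ_i
λ_sys = 0.00023 + 0.0000022 + 0.00000097 + 0.00010 = 3.3317e-04 /h
MTBF = 1 / λ_sys = 3000 h

3000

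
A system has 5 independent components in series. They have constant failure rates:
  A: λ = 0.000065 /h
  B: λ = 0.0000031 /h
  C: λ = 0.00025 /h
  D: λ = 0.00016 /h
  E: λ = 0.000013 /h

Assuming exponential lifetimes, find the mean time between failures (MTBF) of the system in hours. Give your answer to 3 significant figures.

2040

Series of exponential components: λ_sys = Σ λ_i
λ_sys = 0.000065 + 0.0000031 + 0.00025 + 0.00016 + 0.000013 = 4.9110e-04 /h
MTBF = 1 / λ_sys = 2040 h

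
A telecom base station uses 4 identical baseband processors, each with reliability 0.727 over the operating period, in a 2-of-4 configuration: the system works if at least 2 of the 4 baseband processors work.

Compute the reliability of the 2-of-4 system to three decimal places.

R = Σ_{i=2}^{4} C(4,i) p^i (1−p)^{4−i} with p = 0.727
C(4,2)·0.727^2·0.273^2 = 0.23634
C(4,3)·0.727^3·0.273^1 = 0.41959
C(4,4)·0.727^4·0.273^0 = 0.27934
Sum = 0.935

0.935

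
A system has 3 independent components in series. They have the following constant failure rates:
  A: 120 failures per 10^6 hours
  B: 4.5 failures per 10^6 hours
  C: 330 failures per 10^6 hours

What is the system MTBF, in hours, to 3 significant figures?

2200

Series of exponential components: λ_sys = Σ λ_i
λ_sys = 0.00012 + 0.0000045 + 0.00033 = 4.5450e-04 /h
MTBF = 1 / λ_sys = 2200 h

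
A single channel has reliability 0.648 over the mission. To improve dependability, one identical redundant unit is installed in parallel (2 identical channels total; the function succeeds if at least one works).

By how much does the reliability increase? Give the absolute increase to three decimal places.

R_before = 0.648
R_after = 1 − (1 − 0.648)^2 = 0.876
ΔR = 0.876 − 0.648 = 0.228

0.228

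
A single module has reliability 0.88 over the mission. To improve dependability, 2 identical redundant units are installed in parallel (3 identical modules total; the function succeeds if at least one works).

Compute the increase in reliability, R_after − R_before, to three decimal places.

R_before = 0.88
R_after = 1 − (1 − 0.88)^3 = 0.998
ΔR = 0.998 − 0.88 = 0.118

0.118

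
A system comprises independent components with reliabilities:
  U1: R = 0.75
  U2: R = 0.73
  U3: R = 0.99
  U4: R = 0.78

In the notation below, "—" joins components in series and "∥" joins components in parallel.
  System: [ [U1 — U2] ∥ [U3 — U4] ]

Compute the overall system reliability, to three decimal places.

0.897

Series (U1 and U2): 0.75000 × 0.73000 = 0.54750
Series (U3 and U4): 0.99000 × 0.78000 = 0.77220
Parallel ([0.54750] and [0.77220]): 1 − (1 − 0.54750)(1 − 0.77220) = 0.897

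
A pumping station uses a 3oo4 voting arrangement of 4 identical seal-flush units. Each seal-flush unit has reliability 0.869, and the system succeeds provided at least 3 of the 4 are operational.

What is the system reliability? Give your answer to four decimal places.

0.9141

R = Σ_{i=3}^{4} C(4,i) p^i (1−p)^{4−i} with p = 0.869
C(4,3)·0.869^3·0.131^1 = 0.343867
C(4,4)·0.869^4·0.131^0 = 0.570268
Sum = 0.9141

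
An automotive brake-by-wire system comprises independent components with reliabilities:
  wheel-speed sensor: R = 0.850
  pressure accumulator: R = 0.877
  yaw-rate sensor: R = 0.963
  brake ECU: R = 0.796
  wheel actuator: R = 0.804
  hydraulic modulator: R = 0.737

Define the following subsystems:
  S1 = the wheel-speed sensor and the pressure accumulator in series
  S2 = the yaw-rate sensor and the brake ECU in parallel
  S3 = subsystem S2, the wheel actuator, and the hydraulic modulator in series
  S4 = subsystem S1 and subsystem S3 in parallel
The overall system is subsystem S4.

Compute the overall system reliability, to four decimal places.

0.8951

Series (wheel-speed sensor and pressure accumulator): 0.850000 × 0.877000 = 0.745450
Parallel (yaw-rate sensor and brake ECU): 1 − (1 − 0.963000)(1 − 0.796000) = 0.992452
Series ([0.992452], wheel actuator, and hydraulic modulator): 0.992452 × 0.804000 × 0.737000 = 0.588075
Parallel ([0.745450] and [0.588075]): 1 − (1 − 0.745450)(1 − 0.588075) = 0.8951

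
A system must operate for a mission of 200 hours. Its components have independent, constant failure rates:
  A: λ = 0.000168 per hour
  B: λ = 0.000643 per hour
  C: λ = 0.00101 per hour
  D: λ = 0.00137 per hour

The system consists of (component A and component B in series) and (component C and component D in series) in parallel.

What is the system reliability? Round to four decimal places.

0.9433

R(A) = exp(−0.000168 × 200) = 0.966958
R(B) = exp(−0.000643 × 200) = 0.879326
R(C) = exp(−0.00101 × 200) = 0.817095
R(D) = exp(−0.00137 × 200) = 0.760332
Series (A and B): 0.966958 × 0.879326 = 0.850271
Series (C and D): 0.817095 × 0.760332 = 0.621263
Parallel ([0.850271] and [0.621263]): 1 − (1 − 0.850271)(1 − 0.621263) = 0.9433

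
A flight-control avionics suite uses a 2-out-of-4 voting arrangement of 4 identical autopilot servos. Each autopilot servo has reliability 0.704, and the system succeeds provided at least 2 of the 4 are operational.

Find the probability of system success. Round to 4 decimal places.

R = Σ_{i=2}^{4} C(4,i) p^i (1−p)^{4−i} with p = 0.704
C(4,2)·0.704^2·0.296^2 = 0.260543
C(4,3)·0.704^3·0.296^1 = 0.413114
C(4,4)·0.704^4·0.296^0 = 0.245635
Sum = 0.9193

0.9193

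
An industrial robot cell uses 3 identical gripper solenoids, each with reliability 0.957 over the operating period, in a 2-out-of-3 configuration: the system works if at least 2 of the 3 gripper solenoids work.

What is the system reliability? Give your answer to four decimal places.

R = Σ_{i=2}^{3} C(3,i) p^i (1−p)^{3−i} with p = 0.957
C(3,2)·0.957^2·0.043^1 = 0.118145
C(3,3)·0.957^3·0.043^0 = 0.876467
Sum = 0.9946

0.9946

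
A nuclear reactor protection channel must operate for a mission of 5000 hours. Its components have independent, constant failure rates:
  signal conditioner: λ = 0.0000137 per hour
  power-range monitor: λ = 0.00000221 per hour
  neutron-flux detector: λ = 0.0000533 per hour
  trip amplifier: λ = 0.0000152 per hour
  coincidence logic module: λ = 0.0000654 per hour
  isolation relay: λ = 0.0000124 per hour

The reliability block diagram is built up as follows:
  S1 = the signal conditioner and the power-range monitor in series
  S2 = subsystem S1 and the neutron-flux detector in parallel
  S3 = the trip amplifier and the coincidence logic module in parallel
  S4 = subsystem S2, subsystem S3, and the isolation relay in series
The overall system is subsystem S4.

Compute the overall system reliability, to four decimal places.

0.9042

R(signal conditioner) = exp(−0.0000137 × 5000) = 0.933793
R(power-range monitor) = exp(−0.00000221 × 5000) = 0.989011
R(neutron-flux detector) = exp(−0.0000533 × 5000) = 0.766056
R(trip amplifier) = exp(−0.0000152 × 5000) = 0.926816
R(coincidence logic module) = exp(−0.0000654 × 5000) = 0.721084
R(isolation relay) = exp(−0.0000124 × 5000) = 0.939883
Series (signal conditioner and power-range monitor): 0.933793 × 0.989011 = 0.923532
Parallel ([0.923532] and neutron-flux detector): 1 − (1 − 0.923532)(1 − 0.766056) = 0.982111
Parallel (trip amplifier and coincidence logic module): 1 − (1 − 0.926816)(1 − 0.721084) = 0.979588
Series ([0.982111], [0.979588], and isolation relay): 0.982111 × 0.979588 × 0.939883 = 0.9042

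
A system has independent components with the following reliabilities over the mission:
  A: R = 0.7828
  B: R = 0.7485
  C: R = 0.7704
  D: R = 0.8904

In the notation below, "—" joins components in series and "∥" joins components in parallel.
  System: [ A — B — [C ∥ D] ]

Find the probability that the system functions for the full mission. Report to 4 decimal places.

0.5712

Parallel (C and D): 1 − (1 − 0.770400)(1 − 0.890400) = 0.974836
Series (A, B, and [0.974836]): 0.782800 × 0.748500 × 0.974836 = 0.5712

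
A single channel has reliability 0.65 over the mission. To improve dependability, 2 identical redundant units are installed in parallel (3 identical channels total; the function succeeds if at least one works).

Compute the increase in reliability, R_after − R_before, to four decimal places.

0.3071

R_before = 0.65
R_after = 1 − (1 − 0.65)^3 = 0.9571
ΔR = 0.9571 − 0.65 = 0.3071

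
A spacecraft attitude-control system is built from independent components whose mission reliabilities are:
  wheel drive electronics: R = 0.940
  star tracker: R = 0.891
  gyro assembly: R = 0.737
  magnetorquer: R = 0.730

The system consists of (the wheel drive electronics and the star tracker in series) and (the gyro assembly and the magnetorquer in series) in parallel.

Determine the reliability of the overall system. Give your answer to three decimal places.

0.925

Series (wheel drive electronics and star tracker): 0.94000 × 0.89100 = 0.83754
Series (gyro assembly and magnetorquer): 0.73700 × 0.73000 = 0.53801
Parallel ([0.83754] and [0.53801]): 1 − (1 − 0.83754)(1 − 0.53801) = 0.925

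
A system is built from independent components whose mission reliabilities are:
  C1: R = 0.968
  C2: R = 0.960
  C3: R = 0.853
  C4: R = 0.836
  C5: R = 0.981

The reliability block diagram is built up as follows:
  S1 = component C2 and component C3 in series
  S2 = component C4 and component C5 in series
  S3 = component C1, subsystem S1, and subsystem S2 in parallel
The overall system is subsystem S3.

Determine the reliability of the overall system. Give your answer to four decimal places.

Series (C2 and C3): 0.960000 × 0.853000 = 0.818880
Series (C4 and C5): 0.836000 × 0.981000 = 0.820116
Parallel (C1, [0.818880], and [0.820116]): 1 − (1 − 0.968000)(1 − 0.818880)(1 − 0.820116) = 0.9990

0.9990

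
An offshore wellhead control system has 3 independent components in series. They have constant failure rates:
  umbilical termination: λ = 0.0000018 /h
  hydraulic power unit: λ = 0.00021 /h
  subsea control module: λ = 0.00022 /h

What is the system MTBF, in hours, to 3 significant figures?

2320

Series of exponential components: λ_sys = Σ λ_i
λ_sys = 0.0000018 + 0.00021 + 0.00022 = 4.3180e-04 /h
MTBF = 1 / λ_sys = 2320 h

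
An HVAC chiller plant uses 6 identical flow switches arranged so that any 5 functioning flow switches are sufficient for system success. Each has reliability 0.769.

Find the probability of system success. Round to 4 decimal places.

0.5795

R = Σ_{i=5}^{6} C(6,i) p^i (1−p)^{6−i} with p = 0.769
C(6,5)·0.769^5·0.231^1 = 0.372730
C(6,6)·0.769^6·0.231^0 = 0.206804
Sum = 0.5795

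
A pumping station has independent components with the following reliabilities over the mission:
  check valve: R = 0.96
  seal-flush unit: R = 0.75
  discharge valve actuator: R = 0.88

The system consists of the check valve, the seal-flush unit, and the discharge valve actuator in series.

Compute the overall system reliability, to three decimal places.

0.634

Series (check valve, seal-flush unit, and discharge valve actuator): 0.96000 × 0.75000 × 0.88000 = 0.634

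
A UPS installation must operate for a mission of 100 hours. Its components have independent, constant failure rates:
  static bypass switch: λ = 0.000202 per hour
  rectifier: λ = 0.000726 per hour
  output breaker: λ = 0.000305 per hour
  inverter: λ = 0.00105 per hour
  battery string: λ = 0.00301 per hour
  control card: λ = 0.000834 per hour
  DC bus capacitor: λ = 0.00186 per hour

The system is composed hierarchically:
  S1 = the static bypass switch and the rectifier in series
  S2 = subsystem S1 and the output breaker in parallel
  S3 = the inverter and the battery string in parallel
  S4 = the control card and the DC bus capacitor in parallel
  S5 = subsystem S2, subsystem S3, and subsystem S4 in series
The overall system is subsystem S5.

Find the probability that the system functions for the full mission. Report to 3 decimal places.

R(static bypass switch) = exp(−0.000202 × 100) = 0.98000
R(rectifier) = exp(−0.000726 × 100) = 0.92997
R(output breaker) = exp(−0.000305 × 100) = 0.96996
R(inverter) = exp(−0.00105 × 100) = 0.90032
R(battery string) = exp(−0.00301 × 100) = 0.74008
R(control card) = exp(−0.000834 × 100) = 0.91998
R(DC bus capacitor) = exp(−0.00186 × 100) = 0.83027
Series (static bypass switch and rectifier): 0.98000 × 0.92997 = 0.91137
Parallel ([0.91137] and output breaker): 1 − (1 − 0.91137)(1 − 0.96996) = 0.99734
Parallel (inverter and battery string): 1 − (1 − 0.90032)(1 − 0.74008) = 0.97409
Parallel (control card and DC bus capacitor): 1 − (1 − 0.91998)(1 − 0.83027) = 0.98642
Series ([0.99734], [0.97409], and [0.98642]): 0.99734 × 0.97409 × 0.98642 = 0.958

0.958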